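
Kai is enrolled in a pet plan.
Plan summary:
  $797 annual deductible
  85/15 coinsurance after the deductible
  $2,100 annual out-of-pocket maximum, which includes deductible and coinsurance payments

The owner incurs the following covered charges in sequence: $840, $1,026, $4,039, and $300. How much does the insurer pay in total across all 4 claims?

$4,596.80

Claim 1 ($840): deductible takes $797, $43 remains; owner's 15% is $6.45. Owner pays $803.45; OOP now $803.45. Plan pays $840 − $803.45 = $36.55.
Claim 2 ($1,026): deductible already satisfied, so owner's share is 15% × $1,026 = $153.90. Owner pays $153.90; OOP now $957.35. Insurer: $1,026 − $153.90 = $872.10.
Claim 3 ($4,039): 15% coinsurance on $4,039 = $605.85. Cost to owner: $605.85. OOP to date $1,563.20. Plan pays $4,039 − $605.85 = $3,433.15.
Claim 4 ($300): deductible met; 15% of $300 = $45. Owner owes $45 (running OOP $1,608.20). Insurer: $300 − $45 = $255.
Insurer total: $36.55 + $872.10 + $3,433.15 + $255 = $4,596.80.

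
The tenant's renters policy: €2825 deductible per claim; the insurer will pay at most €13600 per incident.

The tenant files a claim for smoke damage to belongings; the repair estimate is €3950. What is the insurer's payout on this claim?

€1125

Less the €2825 deductible: €3950 − €2825 = €1125.
That's under the €13600 cap, so the insurer reimburses the full €1125.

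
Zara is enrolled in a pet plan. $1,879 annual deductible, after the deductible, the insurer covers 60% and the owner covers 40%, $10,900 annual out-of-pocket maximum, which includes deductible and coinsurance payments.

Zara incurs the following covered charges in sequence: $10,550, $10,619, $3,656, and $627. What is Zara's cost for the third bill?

Bill 1, $10,550: $1,879 to deductible, leaving $8,671; owner's 40% is $3,468.40. Owner owes $5,347.40 (running OOP $5,347.40).
Bill 2, $10,619: 40% coinsurance on $10,619 = $4,247.60. Owner owes $4,247.60 (running OOP $9,595).
Bill 3, $3,656: 40% coinsurance on $3,656 = $1,462.40. That would push OOP to $11,057.40, over the $10,900 cap, so owner pays $10,900 − $9,595 = $1,305.

$1,305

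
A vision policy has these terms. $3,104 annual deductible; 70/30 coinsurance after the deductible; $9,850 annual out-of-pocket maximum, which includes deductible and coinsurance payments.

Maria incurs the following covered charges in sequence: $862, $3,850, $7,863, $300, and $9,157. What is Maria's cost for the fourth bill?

$90

#1 ($862): fully absorbed by the deductible. Member owes $862 (running OOP $862).
#2 ($3,850): $2,242 finishes the deductible; $1,608 goes to coinsurance; 30% of $1,608 = $482.40. Member owes $2,724.40 (running OOP $3,586.40).
#3 ($7,863): 30% coinsurance on $7,863 = $2,358.90. Member owes $2,358.90 (running OOP $5,945.30).
#4 ($300): deductible met; 30% of $300 = $90. Member pays $90; OOP now $6,035.30.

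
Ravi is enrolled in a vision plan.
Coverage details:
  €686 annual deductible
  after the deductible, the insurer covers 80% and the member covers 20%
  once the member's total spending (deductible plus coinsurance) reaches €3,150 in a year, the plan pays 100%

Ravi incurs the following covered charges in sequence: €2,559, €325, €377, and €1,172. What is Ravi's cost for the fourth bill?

Claim 1 — €2,559: €686 to deductible, leaving €1,873; 20% of €1,873 = €374.60. Member owes €1,060.60 (running OOP €1,060.60).
Claim 2 — €325: deductible met; 20% of €325 = €65. Member owes €65 (running OOP €1,125.60).
Claim 3 — €377: deductible already satisfied, so member's share is 20% × €377 = €75.40. Member pays €75.40; OOP now €1,201.
Claim 4 — €1,172: deductible already satisfied, so member's share is 20% × €1,172 = €234.40. Member owes €234.40 (running OOP €1,435.40).

€234.40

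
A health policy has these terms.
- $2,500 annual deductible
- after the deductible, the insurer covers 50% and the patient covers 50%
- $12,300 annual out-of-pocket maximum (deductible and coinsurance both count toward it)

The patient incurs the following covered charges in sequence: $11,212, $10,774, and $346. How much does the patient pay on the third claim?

Claim 1 — $11,212: $2,500 to deductible, leaving $8,712; patient's 50% is $4,356. Patient pays $6,856; OOP now $6,856.
Claim 2 — $10,774: deductible already satisfied, so patient's share is 50% × $10,774 = $5,387. Cost to patient: $5,387. OOP to date $12,243.
Claim 3 — $346: deductible met; 50% of $346 = $173. That would push OOP to $12,416, over the $12,300 cap, so patient pays $12,300 − $12,243 = $57.

$57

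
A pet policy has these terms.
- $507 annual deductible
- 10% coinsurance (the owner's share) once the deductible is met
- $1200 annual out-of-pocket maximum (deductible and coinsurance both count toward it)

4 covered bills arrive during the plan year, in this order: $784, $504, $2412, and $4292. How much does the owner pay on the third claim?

$241.20

Bill 1, $784: $507 to deductible, leaving $277; owner's 10% is $27.70. Cost to owner: $534.70. OOP to date $534.70.
Bill 2, $504: deductible met; 10% of $504 = $50.40. Owner pays $50.40; OOP now $585.10.
Bill 3, $2412: deductible met; 10% of $2412 = $241.20. Owner owes $241.20 (running OOP $826.30).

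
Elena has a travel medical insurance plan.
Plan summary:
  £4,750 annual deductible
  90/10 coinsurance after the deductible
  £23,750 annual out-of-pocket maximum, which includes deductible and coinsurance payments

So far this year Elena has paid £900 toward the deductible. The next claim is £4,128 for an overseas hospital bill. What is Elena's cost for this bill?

Deductible still to meet: £4,750 − £900 = £3,850.
The remaining £278 (= £4,128 − £3,850) moves to coinsurance.
Coinsurance: £278 × 10% = £27.80.
Traveler responsibility before any cap: £3,850 + £27.80 = £3,877.80.
Year-to-date out-of-pocket becomes £900 + £3,877.80 = £4,777.80, still under the £23,750 maximum, so no cap applies.

£3,877.80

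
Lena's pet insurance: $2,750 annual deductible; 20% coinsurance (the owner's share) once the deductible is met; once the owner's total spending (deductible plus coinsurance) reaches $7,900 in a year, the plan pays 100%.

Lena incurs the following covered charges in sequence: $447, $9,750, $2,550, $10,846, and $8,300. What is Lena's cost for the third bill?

$510

#1 ($447): all of it applies to the deductible. Cost to owner: $447. OOP to date $447.
#2 ($9,750): $2,303 finishes the deductible; $7,447 goes to coinsurance; 20% of $7,447 = $1,489.40. Owner pays $3,792.40; OOP now $4,239.40.
#3 ($2,550): 20% coinsurance on $2,550 = $510. Owner owes $510 (running OOP $4,749.40).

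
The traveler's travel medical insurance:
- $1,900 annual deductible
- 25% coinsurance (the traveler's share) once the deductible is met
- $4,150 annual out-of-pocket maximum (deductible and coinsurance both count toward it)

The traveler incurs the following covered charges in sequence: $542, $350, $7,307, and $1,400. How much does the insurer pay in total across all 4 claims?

Claim 1 — $542: all of it applies to the deductible. Traveler owes $542 (running OOP $542). Plan pays $542 − $542 = $0.
Claim 2 — $350: fully absorbed by the deductible. Cost to traveler: $350. OOP to date $892. Plan pays $350 − $350 = $0.
Claim 3 — $7,307: deductible takes $1,008, $6,299 remains; 25% of $6,299 = $1,574.75. Traveler pays $2,582.75; OOP now $3,474.75. Plan pays $7,307 − $2,582.75 = $4,724.25.
Claim 4 — $1,400: 25% coinsurance on $1,400 = $350. Traveler pays $350; OOP now $3,824.75. Insurer: $1,400 − $350 = $1,050.
Insurer total = bills − traveler's total = $9,599 − $3,824.75 = $5,774.25.

$5,774.25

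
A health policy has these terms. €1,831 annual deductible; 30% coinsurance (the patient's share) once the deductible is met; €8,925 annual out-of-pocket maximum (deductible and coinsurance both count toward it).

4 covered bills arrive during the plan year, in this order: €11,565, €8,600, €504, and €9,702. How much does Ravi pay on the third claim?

€151.20

#1 (€11,565): €1,831 finishes the deductible; €9,734 goes to coinsurance; 30% of €9,734 = €2,920.20. Patient pays €4,751.20; OOP now €4,751.20.
#2 (€8,600): deductible already satisfied, so patient's share is 30% × €8,600 = €2,580. Patient owes €2,580 (running OOP €7,331.20).
#3 (€504): 30% coinsurance on €504 = €151.20. Patient owes €151.20 (running OOP €7,482.40).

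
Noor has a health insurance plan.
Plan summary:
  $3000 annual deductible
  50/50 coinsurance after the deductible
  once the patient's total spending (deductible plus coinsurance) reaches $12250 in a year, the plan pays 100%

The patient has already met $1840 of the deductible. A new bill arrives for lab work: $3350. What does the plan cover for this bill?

Remaining deductible: $3000 − $1840 = $1160.
After the $1160 deductible portion, $3350 − $1160 = $2190 is subject to coinsurance.
Patient's 50% share of $2190 is $1095.
Patient responsibility before any cap: $1160 + $1095 = $2255.
Cumulative spending $1840 + $2255 = $4095 stays under the $12250 maximum.
Insurer pays the balance: $3350 − $2255 = $1095.

$1095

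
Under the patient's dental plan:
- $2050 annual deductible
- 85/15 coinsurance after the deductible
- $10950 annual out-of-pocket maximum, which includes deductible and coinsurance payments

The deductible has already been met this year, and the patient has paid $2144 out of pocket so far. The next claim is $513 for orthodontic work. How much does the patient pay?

$76.95

With the deductible met, the entire $513 is subject to coinsurance.
Coinsurance: $513 × 15% = $76.95.
Year-to-date out-of-pocket becomes $2144 + $76.95 = $2220.95, still under the $10950 maximum, so no cap applies.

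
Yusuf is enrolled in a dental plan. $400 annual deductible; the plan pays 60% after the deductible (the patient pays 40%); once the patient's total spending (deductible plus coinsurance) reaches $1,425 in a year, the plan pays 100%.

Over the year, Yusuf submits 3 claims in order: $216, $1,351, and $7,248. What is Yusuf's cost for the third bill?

$558.20

Bill 1, $216: fully absorbed by the deductible. Patient owes $216 (running OOP $216).
Bill 2, $1,351: $184 to deductible, leaving $1,167; patient's 40% is $466.80. Cost to patient: $650.80. OOP to date $866.80.
Bill 3, $7,248: 40% coinsurance on $7,248 = $2,899.20. Adding that to $866.80 gives $3,766, past the $1,425 cap; patient pays only $1,425 − $866.80 = $558.20.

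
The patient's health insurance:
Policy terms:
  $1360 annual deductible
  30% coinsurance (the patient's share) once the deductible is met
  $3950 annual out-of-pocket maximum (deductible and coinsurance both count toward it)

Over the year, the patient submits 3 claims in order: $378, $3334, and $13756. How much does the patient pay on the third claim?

Claim 1 ($378): entire amount goes to the deductible. Patient owes $378 (running OOP $378).
Claim 2 ($3334): $982 finishes the deductible; $2352 goes to coinsurance; patient's 30% is $705.60. Patient owes $1687.60 (running OOP $2065.60).
Claim 3 ($13756): 30% coinsurance on $13756 = $4126.80. OOP would hit $6192.40 > $3950, so the cap limits the patient to $3950 − $2065.60 = $1884.40.

$1884.40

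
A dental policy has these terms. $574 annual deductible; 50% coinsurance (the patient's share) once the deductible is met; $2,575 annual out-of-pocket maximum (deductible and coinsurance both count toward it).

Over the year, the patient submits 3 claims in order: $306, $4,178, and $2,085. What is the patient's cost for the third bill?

Claim 1 — $306: fully absorbed by the deductible. Patient pays $306; OOP now $306.
Claim 2 — $4,178: $268 finishes the deductible; $3,910 goes to coinsurance; 50% of $3,910 = $1,955. Patient owes $2,223 (running OOP $2,529).
Claim 3 — $2,085: deductible already satisfied, so patient's share is 50% × $2,085 = $1,042.50. Adding that to $2,529 gives $3,571.50, past the $2,575 cap; patient pays only $2,575 − $2,529 = $46.

$46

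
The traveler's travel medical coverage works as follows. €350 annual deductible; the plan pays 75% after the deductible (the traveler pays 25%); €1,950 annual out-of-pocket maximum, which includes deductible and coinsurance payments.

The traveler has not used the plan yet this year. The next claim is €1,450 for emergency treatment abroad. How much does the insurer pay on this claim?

€825

Deductible not yet touched, so the first €350 of the bill goes to the deductible.
The remaining €1,100 (= €1,450 − €350) moves to coinsurance.
Coinsurance: €1,100 × 25% = €275.
Traveler responsibility before any cap: €350 + €275 = €625.
Total out-of-pocket so far would be €0 + €625 = €625, below the €1,950 cap — no reduction.
Insurer pays the balance: €1,450 − €625 = €825.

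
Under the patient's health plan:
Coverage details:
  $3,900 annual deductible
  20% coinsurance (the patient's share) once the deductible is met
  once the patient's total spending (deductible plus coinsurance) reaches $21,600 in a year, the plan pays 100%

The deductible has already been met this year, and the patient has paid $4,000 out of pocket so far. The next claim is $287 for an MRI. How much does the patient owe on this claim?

$57.40

With the deductible met, the entire $287 is subject to coinsurance.
20% of $287 = $57.40 falls to the patient.
Cumulative spending $4,000 + $57.40 = $4,057.40 stays under the $21,600 maximum.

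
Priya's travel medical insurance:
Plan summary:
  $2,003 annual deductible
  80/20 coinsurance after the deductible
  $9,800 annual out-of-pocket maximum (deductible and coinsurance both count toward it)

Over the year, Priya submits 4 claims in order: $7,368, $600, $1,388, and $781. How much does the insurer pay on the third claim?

Claim 1 ($7,368): $2,003 finishes the deductible; $5,365 goes to coinsurance; 20% of $5,365 = $1,073. Traveler owes $3,076 (running OOP $3,076). Plan pays $7,368 − $3,076 = $4,292.
Claim 2 ($600): 20% coinsurance on $600 = $120. Cost to traveler: $120. OOP to date $3,196. Insurer: $600 − $120 = $480.
Claim 3 ($1,388): 20% coinsurance on $1,388 = $277.60. Traveler owes $277.60 (running OOP $3,473.60). Plan pays $1,388 − $277.60 = $1,110.40.

$1,110.40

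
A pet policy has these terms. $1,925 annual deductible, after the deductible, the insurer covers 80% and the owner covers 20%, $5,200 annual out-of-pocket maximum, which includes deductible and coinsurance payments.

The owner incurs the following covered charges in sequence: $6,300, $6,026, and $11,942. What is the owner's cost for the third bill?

$1,194.80

Claim 1 ($6,300): $1,925 finishes the deductible; $4,375 goes to coinsurance; coinsurance $4,375 × 20% = $875. Owner pays $2,800; OOP now $2,800.
Claim 2 ($6,026): deductible already satisfied, so owner's share is 20% × $6,026 = $1,205.20. Owner pays $1,205.20; OOP now $4,005.20.
Claim 3 ($11,942): deductible met; 20% of $11,942 = $2,388.40. OOP would hit $6,393.60 > $5,200, so the cap limits the owner to $5,200 − $4,005.20 = $1,194.80.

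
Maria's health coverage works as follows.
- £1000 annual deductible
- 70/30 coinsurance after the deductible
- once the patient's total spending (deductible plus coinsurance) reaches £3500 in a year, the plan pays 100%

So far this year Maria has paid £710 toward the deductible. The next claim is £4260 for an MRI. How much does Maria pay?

£1481

£710 of the £1000 deductible is already met, leaving £290.
The remaining £3970 (= £4260 − £290) moves to coinsurance.
Coinsurance: £3970 × 30% = £1191.
That puts the patient's cost at £290 + £1191 = £1481 before any cap.
Total out-of-pocket so far would be £710 + £1481 = £2191, below the £3500 cap — no reduction.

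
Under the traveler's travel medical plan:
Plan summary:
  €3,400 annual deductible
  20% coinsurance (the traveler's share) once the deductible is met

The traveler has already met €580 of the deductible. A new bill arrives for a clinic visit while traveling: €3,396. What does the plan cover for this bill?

€460.80

Remaining deductible: €3,400 − €580 = €2,820.
The remaining €576 (= €3,396 − €2,820) moves to coinsurance.
20% of €576 = €115.20 falls to the traveler.
So the traveler owes €2,820 + €115.20 = €2,935.20.
Insurer pays the balance: €3,396 − €2,935.20 = €460.80.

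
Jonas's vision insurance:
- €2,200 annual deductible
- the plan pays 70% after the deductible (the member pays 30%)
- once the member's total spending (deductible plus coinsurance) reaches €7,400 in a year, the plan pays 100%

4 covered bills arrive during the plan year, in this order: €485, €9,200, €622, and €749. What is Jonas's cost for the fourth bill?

Claim 1 (€485): fully absorbed by the deductible. Member owes €485 (running OOP €485).
Claim 2 (€9,200): €1,715 to deductible, leaving €7,485; coinsurance €7,485 × 30% = €2,245.50. Member owes €3,960.50 (running OOP €4,445.50).
Claim 3 (€622): deductible already satisfied, so member's share is 30% × €622 = €186.60. Member owes €186.60 (running OOP €4,632.10).
Claim 4 (€749): deductible met; 30% of €749 = €224.70. Member pays €224.70; OOP now €4,856.80.

€224.70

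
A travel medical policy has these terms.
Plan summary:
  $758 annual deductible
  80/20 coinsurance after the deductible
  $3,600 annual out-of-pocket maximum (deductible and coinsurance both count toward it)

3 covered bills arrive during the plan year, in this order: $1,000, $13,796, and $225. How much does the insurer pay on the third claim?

$190.60

Claim 1 ($1,000): $758 finishes the deductible; $242 goes to coinsurance; traveler's 20% is $48.40. Traveler owes $806.40 (running OOP $806.40). Insurer: $1,000 − $806.40 = $193.60.
Claim 2 ($13,796): 20% coinsurance on $13,796 = $2,759.20. Cost to traveler: $2,759.20. OOP to date $3,565.60. Plan pays $13,796 − $2,759.20 = $11,036.80.
Claim 3 ($225): deductible already satisfied, so traveler's share is 20% × $225 = $45. That would push OOP to $3,610.60, over the $3,600 cap, so traveler pays $3,600 − $3,565.60 = $34.40. Plan pays $225 − $34.40 = $190.60.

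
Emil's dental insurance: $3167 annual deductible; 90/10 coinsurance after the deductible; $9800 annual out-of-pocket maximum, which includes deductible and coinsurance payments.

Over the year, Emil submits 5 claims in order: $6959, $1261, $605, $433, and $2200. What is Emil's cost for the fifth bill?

Bill 1, $6959: $3167 finishes the deductible; $3792 goes to coinsurance; patient's 10% is $379.20. Patient pays $3546.20; OOP now $3546.20.
Bill 2, $1261: deductible already satisfied, so patient's share is 10% × $1261 = $126.10. Patient pays $126.10; OOP now $3672.30.
Bill 3, $605: 10% coinsurance on $605 = $60.50. Cost to patient: $60.50. OOP to date $3732.80.
Bill 4, $433: deductible already satisfied, so patient's share is 10% × $433 = $43.30. Cost to patient: $43.30. OOP to date $3776.10.
Bill 5, $2200: 10% coinsurance on $2200 = $220. Cost to patient: $220. OOP to date $3996.10.

$220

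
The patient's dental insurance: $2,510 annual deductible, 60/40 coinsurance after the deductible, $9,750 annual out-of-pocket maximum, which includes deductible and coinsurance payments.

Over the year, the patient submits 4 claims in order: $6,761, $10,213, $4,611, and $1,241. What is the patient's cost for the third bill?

#1 ($6,761): $2,510 to deductible, leaving $4,251; patient's 40% is $1,700.40. Cost to patient: $4,210.40. OOP to date $4,210.40.
#2 ($10,213): deductible already satisfied, so patient's share is 40% × $10,213 = $4,085.20. Cost to patient: $4,085.20. OOP to date $8,295.60.
#3 ($4,611): deductible already satisfied, so patient's share is 40% × $4,611 = $1,844.40. OOP would hit $10,140 > $9,750, so the cap limits the patient to $9,750 − $8,295.60 = $1,454.40.

$1,454.40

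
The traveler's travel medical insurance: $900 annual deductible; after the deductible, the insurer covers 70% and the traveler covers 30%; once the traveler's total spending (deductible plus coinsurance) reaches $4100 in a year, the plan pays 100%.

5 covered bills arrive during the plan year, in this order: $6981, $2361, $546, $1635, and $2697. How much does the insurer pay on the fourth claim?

Claim 1 — $6981: $900 finishes the deductible; $6081 goes to coinsurance; traveler's 30% is $1824.30. Traveler owes $2724.30 (running OOP $2724.30). Insurer: $6981 − $2724.30 = $4256.70.
Claim 2 — $2361: deductible met; 30% of $2361 = $708.30. Cost to traveler: $708.30. OOP to date $3432.60. Insurer: $2361 − $708.30 = $1652.70.
Claim 3 — $546: deductible already satisfied, so traveler's share is 30% × $546 = $163.80. Cost to traveler: $163.80. OOP to date $3596.40. Insurer: $546 − $163.80 = $382.20.
Claim 4 — $1635: deductible met; 30% of $1635 = $490.50. Traveler owes $490.50 (running OOP $4086.90). Plan pays $1635 − $490.50 = $1144.50.

$1144.50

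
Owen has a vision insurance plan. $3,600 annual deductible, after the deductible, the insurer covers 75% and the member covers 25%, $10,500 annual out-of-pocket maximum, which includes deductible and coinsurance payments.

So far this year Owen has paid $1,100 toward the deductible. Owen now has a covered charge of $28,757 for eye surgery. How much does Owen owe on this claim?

$9,064.25

$1,100 of the $3,600 deductible is already met, leaving $2,500.
That leaves $28,757 − $2,500 = $26,257 for coinsurance.
Coinsurance: $26,257 × 25% = $6,564.25.
Member responsibility before any cap: $2,500 + $6,564.25 = $9,064.25.
Year-to-date out-of-pocket becomes $1,100 + $9,064.25 = $10,164.25, still under the $10,500 maximum, so no cap applies.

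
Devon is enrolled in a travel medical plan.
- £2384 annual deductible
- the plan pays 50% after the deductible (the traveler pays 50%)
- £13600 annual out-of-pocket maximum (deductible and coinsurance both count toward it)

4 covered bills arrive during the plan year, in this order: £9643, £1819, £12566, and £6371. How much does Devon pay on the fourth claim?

£394

Bill 1, £9643: £2384 finishes the deductible; £7259 goes to coinsurance; coinsurance £7259 × 50% = £3629.50. Traveler pays £6013.50; OOP now £6013.50.
Bill 2, £1819: deductible met; 50% of £1819 = £909.50. Cost to traveler: £909.50. OOP to date £6923.
Bill 3, £12566: 50% coinsurance on £12566 = £6283. Traveler owes £6283 (running OOP £13206).
Bill 4, £6371: deductible met; 50% of £6371 = £3185.50. Adding that to £13206 gives £16391.50, past the £13600 cap; traveler pays only £13600 − £13206 = £394.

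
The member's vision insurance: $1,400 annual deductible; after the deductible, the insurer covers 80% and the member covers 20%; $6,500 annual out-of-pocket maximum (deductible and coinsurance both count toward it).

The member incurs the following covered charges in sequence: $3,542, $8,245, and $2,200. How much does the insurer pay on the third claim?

Claim 1 — $3,542: $1,400 to deductible, leaving $2,142; 20% of $2,142 = $428.40. Cost to member: $1,828.40. OOP to date $1,828.40. Plan pays $3,542 − $1,828.40 = $1,713.60.
Claim 2 — $8,245: deductible already satisfied, so member's share is 20% × $8,245 = $1,649. Cost to member: $1,649. OOP to date $3,477.40. Insurer: $8,245 − $1,649 = $6,596.
Claim 3 — $2,200: deductible already satisfied, so member's share is 20% × $2,200 = $440. Member pays $440; OOP now $3,917.40. Insurer: $2,200 − $440 = $1,760.

$1,760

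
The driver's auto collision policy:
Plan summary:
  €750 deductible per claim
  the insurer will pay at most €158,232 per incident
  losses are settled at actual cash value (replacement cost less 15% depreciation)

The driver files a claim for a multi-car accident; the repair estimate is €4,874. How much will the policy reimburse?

Actual cash value after 15% depreciation: €4,874 × 85% = €4,142.90.
Subtract the deductible: €4,142.90 − €750 = €3,392.90.
That's under the €158,232 cap, so the insurer reimburses the full €3,392.90.

€3,392.90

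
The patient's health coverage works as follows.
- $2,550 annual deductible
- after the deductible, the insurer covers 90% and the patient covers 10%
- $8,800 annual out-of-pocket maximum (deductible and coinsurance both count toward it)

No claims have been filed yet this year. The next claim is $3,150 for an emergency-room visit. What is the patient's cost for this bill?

Nothing has been paid toward the $2,550 deductible, so the first $2,550 of this charge is applied there.
After the $2,550 deductible portion, $3,150 − $2,550 = $600 is subject to coinsurance.
Patient's 10% share of $600 is $60.
So the patient owes $2,550 + $60 = $2,610 before any cap.
Cumulative spending $0 + $2,610 = $2,610 stays under the $8,800 maximum.

$2,610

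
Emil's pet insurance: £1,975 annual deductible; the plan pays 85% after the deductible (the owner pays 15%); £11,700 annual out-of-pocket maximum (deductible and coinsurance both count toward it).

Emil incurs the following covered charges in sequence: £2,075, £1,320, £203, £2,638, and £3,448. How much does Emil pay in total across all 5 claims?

#1 (£2,075): £1,975 to deductible, leaving £100; owner's 15% is £15. Owner pays £1,990; OOP now £1,990.
#2 (£1,320): 15% coinsurance on £1,320 = £198. Owner owes £198 (running OOP £2,188).
#3 (£203): 15% coinsurance on £203 = £30.45. Cost to owner: £30.45. OOP to date £2,218.45.
#4 (£2,638): deductible met; 15% of £2,638 = £395.70. Cost to owner: £395.70. OOP to date £2,614.15.
#5 (£3,448): deductible met; 15% of £3,448 = £517.20. Owner owes £517.20 (running OOP £3,131.35).
Total paid by the owner: £1,990 + £198 + £30.45 + £395.70 + £517.20 = £3,131.35.

£3,131.35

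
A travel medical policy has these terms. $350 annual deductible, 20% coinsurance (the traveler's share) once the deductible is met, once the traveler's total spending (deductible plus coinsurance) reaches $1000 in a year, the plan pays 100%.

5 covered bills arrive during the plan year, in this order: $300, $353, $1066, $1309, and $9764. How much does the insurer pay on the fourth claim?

$1047.20

Claim 1 — $300: fully absorbed by the deductible. Traveler owes $300 (running OOP $300). Plan pays $300 − $300 = $0.
Claim 2 — $353: $50 to deductible, leaving $303; 20% of $303 = $60.60. Cost to traveler: $110.60. OOP to date $410.60. Plan pays $353 − $110.60 = $242.40.
Claim 3 — $1066: 20% coinsurance on $1066 = $213.20. Traveler owes $213.20 (running OOP $623.80). Insurer: $1066 − $213.20 = $852.80.
Claim 4 — $1309: 20% coinsurance on $1309 = $261.80. Traveler pays $261.80; OOP now $885.60. Insurer: $1309 − $261.80 = $1047.20.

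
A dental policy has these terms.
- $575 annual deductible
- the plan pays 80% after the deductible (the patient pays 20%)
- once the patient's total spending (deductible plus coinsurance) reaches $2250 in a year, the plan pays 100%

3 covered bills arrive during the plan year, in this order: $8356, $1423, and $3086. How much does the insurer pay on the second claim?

$1304.20

Claim 1 ($8356): $575 finishes the deductible; $7781 goes to coinsurance; patient's 20% is $1556.20. Cost to patient: $2131.20. OOP to date $2131.20. Insurer: $8356 − $2131.20 = $6224.80.
Claim 2 ($1423): deductible already satisfied, so patient's share is 20% × $1423 = $284.60. OOP would hit $2415.80 > $2250, so the cap limits the patient to $2250 − $2131.20 = $118.80. Insurer: $1423 − $118.80 = $1304.20.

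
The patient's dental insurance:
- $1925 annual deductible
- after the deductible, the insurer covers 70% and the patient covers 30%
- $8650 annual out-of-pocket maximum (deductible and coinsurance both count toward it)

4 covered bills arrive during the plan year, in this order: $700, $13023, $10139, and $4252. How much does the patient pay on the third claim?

Bill 1, $700: entire amount goes to the deductible. Patient pays $700; OOP now $700.
Bill 2, $13023: $1225 finishes the deductible; $11798 goes to coinsurance; coinsurance $11798 × 30% = $3539.40. Patient owes $4764.40 (running OOP $5464.40).
Bill 3, $10139: deductible met; 30% of $10139 = $3041.70. Cost to patient: $3041.70. OOP to date $8506.10.

$3041.70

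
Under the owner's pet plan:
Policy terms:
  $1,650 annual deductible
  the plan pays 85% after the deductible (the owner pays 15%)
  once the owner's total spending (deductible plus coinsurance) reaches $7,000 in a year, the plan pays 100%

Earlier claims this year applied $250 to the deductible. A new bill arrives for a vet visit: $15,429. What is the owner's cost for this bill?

$3,504.35

$250 of the $1,650 deductible is already met, leaving $1,400.
After the $1,400 deductible portion, $15,429 − $1,400 = $14,029 is subject to coinsurance.
15% of $14,029 = $2,104.35 falls to the owner.
Owner responsibility before any cap: $1,400 + $2,104.35 = $3,504.35.
Cumulative spending $250 + $3,504.35 = $3,754.35 stays under the $7,000 maximum.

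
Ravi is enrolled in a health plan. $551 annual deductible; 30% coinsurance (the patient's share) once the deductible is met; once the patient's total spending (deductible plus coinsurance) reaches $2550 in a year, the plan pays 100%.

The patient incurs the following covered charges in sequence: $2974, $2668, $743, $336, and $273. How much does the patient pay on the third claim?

$222.90

Bill 1, $2974: $551 finishes the deductible; $2423 goes to coinsurance; 30% of $2423 = $726.90. Patient pays $1277.90; OOP now $1277.90.
Bill 2, $2668: deductible met; 30% of $2668 = $800.40. Patient owes $800.40 (running OOP $2078.30).
Bill 3, $743: deductible already satisfied, so patient's share is 30% × $743 = $222.90. Cost to patient: $222.90. OOP to date $2301.20.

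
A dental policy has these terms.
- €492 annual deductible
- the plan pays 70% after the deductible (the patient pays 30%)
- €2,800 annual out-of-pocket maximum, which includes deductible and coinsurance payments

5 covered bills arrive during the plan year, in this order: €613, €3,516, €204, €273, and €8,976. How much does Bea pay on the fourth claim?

€81.90

Claim 1 — €613: €492 to deductible, leaving €121; coinsurance €121 × 30% = €36.30. Patient owes €528.30 (running OOP €528.30).
Claim 2 — €3,516: deductible met; 30% of €3,516 = €1,054.80. Cost to patient: €1,054.80. OOP to date €1,583.10.
Claim 3 — €204: deductible met; 30% of €204 = €61.20. Patient owes €61.20 (running OOP €1,644.30).
Claim 4 — €273: deductible already satisfied, so patient's share is 30% × €273 = €81.90. Patient owes €81.90 (running OOP €1,726.20).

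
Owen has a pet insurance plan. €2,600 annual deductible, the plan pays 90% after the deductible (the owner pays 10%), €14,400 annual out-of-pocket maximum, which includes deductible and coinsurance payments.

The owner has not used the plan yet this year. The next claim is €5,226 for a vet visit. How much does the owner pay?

Nothing has been paid toward the €2,600 deductible, so the first €2,600 of this charge is applied there.
That leaves €5,226 − €2,600 = €2,626 for coinsurance.
10% of €2,626 = €262.60 falls to the owner.
Owner responsibility before any cap: €2,600 + €262.60 = €2,862.60.
Cumulative spending €0 + €2,862.60 = €2,862.60 stays under the €14,400 maximum.

€2,862.60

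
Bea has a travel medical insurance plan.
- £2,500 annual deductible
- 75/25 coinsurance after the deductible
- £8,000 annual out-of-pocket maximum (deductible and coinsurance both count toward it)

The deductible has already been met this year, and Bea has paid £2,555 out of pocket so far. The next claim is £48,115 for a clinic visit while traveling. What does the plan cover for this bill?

£42,670

With the deductible met, the entire £48,115 is subject to coinsurance.
Traveler's 25% share of £48,115 is £12,028.75.
That would bring total out-of-pocket to £14,583.75, past the £8,000 cap. The traveler is capped at £8,000 − £2,555 = £5,445 on this claim.
The insurer covers the remainder: £48,115 − £5,445 = £42,670.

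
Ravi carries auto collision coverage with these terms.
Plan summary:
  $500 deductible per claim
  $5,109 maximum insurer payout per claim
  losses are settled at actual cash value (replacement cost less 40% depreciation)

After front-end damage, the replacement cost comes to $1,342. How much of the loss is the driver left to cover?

Actual cash value after 40% depreciation: $1,342 × 60% = $805.20.
Subtract the deductible: $805.20 − $500 = $305.20.
$305.20 is within the $5,109 limit, so the insurer pays $305.20.
Driver's share is the uncovered remainder: $1,342 − $305.20 = $1,036.80.

$1,036.80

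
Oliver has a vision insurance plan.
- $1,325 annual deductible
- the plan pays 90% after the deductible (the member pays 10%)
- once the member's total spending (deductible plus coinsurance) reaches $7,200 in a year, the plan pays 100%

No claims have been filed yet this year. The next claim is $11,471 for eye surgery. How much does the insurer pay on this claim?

$9,131.40

Deductible not yet touched, so the first $1,325 of the bill goes to the deductible.
After the $1,325 deductible portion, $11,471 − $1,325 = $10,146 is subject to coinsurance.
10% of $10,146 = $1,014.60 falls to the member.
Member responsibility before any cap: $1,325 + $1,014.60 = $2,339.60.
Year-to-date out-of-pocket becomes $0 + $2,339.60 = $2,339.60, still under the $7,200 maximum, so no cap applies.
Insurer pays the balance: $11,471 − $2,339.60 = $9,131.40.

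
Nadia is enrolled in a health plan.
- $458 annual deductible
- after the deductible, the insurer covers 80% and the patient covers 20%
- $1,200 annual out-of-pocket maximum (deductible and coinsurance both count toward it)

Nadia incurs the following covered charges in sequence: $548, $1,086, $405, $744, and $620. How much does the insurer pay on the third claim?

$324

#1 ($548): $458 to deductible, leaving $90; 20% of $90 = $18. Cost to patient: $476. OOP to date $476. Plan pays $548 − $476 = $72.
#2 ($1,086): deductible met; 20% of $1,086 = $217.20. Cost to patient: $217.20. OOP to date $693.20. Plan pays $1,086 − $217.20 = $868.80.
#3 ($405): deductible met; 20% of $405 = $81. Cost to patient: $81. OOP to date $774.20. Plan pays $405 − $81 = $324.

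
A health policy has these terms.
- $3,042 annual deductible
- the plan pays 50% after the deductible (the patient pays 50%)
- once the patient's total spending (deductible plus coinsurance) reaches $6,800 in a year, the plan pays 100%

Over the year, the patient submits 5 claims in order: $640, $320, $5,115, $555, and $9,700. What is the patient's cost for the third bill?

$3,598.50

Claim 1 — $640: all of it applies to the deductible. Patient pays $640; OOP now $640.
Claim 2 — $320: fully absorbed by the deductible. Patient owes $320 (running OOP $960).
Claim 3 — $5,115: $2,082 finishes the deductible; $3,033 goes to coinsurance; coinsurance $3,033 × 50% = $1,516.50. Patient pays $3,598.50; OOP now $4,558.50.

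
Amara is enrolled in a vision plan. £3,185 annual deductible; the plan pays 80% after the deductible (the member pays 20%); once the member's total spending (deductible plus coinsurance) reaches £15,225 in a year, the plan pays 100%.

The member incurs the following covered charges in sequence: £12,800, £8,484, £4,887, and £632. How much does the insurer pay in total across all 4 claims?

Claim 1 (£12,800): deductible takes £3,185, £9,615 remains; coinsurance £9,615 × 20% = £1,923. Member pays £5,108; OOP now £5,108. Plan pays £12,800 − £5,108 = £7,692.
Claim 2 (£8,484): deductible met; 20% of £8,484 = £1,696.80. Member owes £1,696.80 (running OOP £6,804.80). Insurer: £8,484 − £1,696.80 = £6,787.20.
Claim 3 (£4,887): deductible already satisfied, so member's share is 20% × £4,887 = £977.40. Member owes £977.40 (running OOP £7,782.20). Plan pays £4,887 − £977.40 = £3,909.60.
Claim 4 (£632): deductible met; 20% of £632 = £126.40. Member owes £126.40 (running OOP £7,908.60). Plan pays £632 − £126.40 = £505.60.
Insurer total = bills − member's total = £26,803 − £7,908.60 = £18,894.40.

£18,894.40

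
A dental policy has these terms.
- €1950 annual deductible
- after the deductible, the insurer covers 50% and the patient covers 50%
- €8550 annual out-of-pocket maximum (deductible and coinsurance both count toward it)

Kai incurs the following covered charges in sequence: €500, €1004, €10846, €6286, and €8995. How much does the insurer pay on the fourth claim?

#1 (€500): entire amount goes to the deductible. Patient pays €500; OOP now €500. Plan pays €500 − €500 = €0.
#2 (€1004): all of it applies to the deductible. Patient owes €1004 (running OOP €1504). Insurer: €1004 − €1004 = €0.
#3 (€10846): €446 finishes the deductible; €10400 goes to coinsurance; patient's 50% is €5200. Patient owes €5646 (running OOP €7150). Plan pays €10846 − €5646 = €5200.
#4 (€6286): deductible already satisfied, so patient's share is 50% × €6286 = €3143. That would push OOP to €10293, over the €8550 cap, so patient pays €8550 − €7150 = €1400. Plan pays €6286 − €1400 = €4886.

€4886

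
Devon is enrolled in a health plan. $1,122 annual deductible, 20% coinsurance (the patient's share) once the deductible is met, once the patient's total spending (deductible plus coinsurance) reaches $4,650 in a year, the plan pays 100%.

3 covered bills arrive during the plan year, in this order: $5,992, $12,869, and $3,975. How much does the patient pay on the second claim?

#1 ($5,992): deductible takes $1,122, $4,870 remains; coinsurance $4,870 × 20% = $974. Patient owes $2,096 (running OOP $2,096).
#2 ($12,869): deductible already satisfied, so patient's share is 20% × $12,869 = $2,573.80. OOP would hit $4,669.80 > $4,650, so the cap limits the patient to $4,650 − $2,096 = $2,554.

$2,554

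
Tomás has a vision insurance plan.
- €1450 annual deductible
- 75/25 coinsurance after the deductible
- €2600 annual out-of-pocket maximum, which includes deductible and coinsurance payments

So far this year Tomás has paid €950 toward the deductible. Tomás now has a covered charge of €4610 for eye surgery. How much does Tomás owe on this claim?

€1527.50

Remaining deductible: €1450 − €950 = €500.
That leaves €4610 − €500 = €4110 for coinsurance.
Coinsurance: €4110 × 25% = €1027.50.
Member responsibility before any cap: €500 + €1027.50 = €1527.50.
Cumulative spending €950 + €1527.50 = €2477.50 stays under the €2600 maximum.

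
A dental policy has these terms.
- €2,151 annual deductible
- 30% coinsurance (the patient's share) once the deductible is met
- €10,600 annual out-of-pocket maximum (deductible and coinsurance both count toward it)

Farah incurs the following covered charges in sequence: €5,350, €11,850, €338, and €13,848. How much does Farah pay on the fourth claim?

€3,832.90

#1 (€5,350): €2,151 to deductible, leaving €3,199; 30% of €3,199 = €959.70. Patient owes €3,110.70 (running OOP €3,110.70).
#2 (€11,850): deductible already satisfied, so patient's share is 30% × €11,850 = €3,555. Cost to patient: €3,555. OOP to date €6,665.70.
#3 (€338): deductible already satisfied, so patient's share is 30% × €338 = €101.40. Patient pays €101.40; OOP now €6,767.10.
#4 (€13,848): deductible already satisfied, so patient's share is 30% × €13,848 = €4,154.40. That would push OOP to €10,921.50, over the €10,600 cap, so patient pays €10,600 − €6,767.10 = €3,832.90.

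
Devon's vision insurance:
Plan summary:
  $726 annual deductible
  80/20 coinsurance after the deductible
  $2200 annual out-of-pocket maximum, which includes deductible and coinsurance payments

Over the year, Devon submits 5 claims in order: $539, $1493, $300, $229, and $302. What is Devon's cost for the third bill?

$60

Claim 1 ($539): all of it applies to the deductible. Member pays $539; OOP now $539.
Claim 2 ($1493): deductible takes $187, $1306 remains; member's 20% is $261.20. Cost to member: $448.20. OOP to date $987.20.
Claim 3 ($300): 20% coinsurance on $300 = $60. Member owes $60 (running OOP $1047.20).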